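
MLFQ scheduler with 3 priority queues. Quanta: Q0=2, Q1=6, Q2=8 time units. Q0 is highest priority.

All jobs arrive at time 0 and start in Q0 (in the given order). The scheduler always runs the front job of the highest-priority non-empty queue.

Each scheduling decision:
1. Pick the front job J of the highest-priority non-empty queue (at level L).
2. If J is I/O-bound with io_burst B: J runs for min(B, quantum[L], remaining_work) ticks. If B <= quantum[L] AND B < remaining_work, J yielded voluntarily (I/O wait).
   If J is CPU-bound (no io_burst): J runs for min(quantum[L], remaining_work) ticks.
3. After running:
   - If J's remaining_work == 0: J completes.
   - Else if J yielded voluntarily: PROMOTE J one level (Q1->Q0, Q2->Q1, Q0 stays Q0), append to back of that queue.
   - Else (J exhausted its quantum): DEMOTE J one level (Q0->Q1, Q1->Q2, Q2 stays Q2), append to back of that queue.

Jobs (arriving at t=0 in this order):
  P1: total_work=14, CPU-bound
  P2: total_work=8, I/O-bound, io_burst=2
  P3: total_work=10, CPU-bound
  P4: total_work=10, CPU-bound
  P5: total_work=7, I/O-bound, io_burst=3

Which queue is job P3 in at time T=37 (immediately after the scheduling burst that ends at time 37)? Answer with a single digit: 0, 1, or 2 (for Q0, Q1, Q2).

Answer: 2

Derivation:
t=0-2: P1@Q0 runs 2, rem=12, quantum used, demote→Q1. Q0=[P2,P3,P4,P5] Q1=[P1] Q2=[]
t=2-4: P2@Q0 runs 2, rem=6, I/O yield, promote→Q0. Q0=[P3,P4,P5,P2] Q1=[P1] Q2=[]
t=4-6: P3@Q0 runs 2, rem=8, quantum used, demote→Q1. Q0=[P4,P5,P2] Q1=[P1,P3] Q2=[]
t=6-8: P4@Q0 runs 2, rem=8, quantum used, demote→Q1. Q0=[P5,P2] Q1=[P1,P3,P4] Q2=[]
t=8-10: P5@Q0 runs 2, rem=5, quantum used, demote→Q1. Q0=[P2] Q1=[P1,P3,P4,P5] Q2=[]
t=10-12: P2@Q0 runs 2, rem=4, I/O yield, promote→Q0. Q0=[P2] Q1=[P1,P3,P4,P5] Q2=[]
t=12-14: P2@Q0 runs 2, rem=2, I/O yield, promote→Q0. Q0=[P2] Q1=[P1,P3,P4,P5] Q2=[]
t=14-16: P2@Q0 runs 2, rem=0, completes. Q0=[] Q1=[P1,P3,P4,P5] Q2=[]
t=16-22: P1@Q1 runs 6, rem=6, quantum used, demote→Q2. Q0=[] Q1=[P3,P4,P5] Q2=[P1]
t=22-28: P3@Q1 runs 6, rem=2, quantum used, demote→Q2. Q0=[] Q1=[P4,P5] Q2=[P1,P3]
t=28-34: P4@Q1 runs 6, rem=2, quantum used, demote→Q2. Q0=[] Q1=[P5] Q2=[P1,P3,P4]
t=34-37: P5@Q1 runs 3, rem=2, I/O yield, promote→Q0. Q0=[P5] Q1=[] Q2=[P1,P3,P4]
t=37-39: P5@Q0 runs 2, rem=0, completes. Q0=[] Q1=[] Q2=[P1,P3,P4]
t=39-45: P1@Q2 runs 6, rem=0, completes. Q0=[] Q1=[] Q2=[P3,P4]
t=45-47: P3@Q2 runs 2, rem=0, completes. Q0=[] Q1=[] Q2=[P4]
t=47-49: P4@Q2 runs 2, rem=0, completes. Q0=[] Q1=[] Q2=[]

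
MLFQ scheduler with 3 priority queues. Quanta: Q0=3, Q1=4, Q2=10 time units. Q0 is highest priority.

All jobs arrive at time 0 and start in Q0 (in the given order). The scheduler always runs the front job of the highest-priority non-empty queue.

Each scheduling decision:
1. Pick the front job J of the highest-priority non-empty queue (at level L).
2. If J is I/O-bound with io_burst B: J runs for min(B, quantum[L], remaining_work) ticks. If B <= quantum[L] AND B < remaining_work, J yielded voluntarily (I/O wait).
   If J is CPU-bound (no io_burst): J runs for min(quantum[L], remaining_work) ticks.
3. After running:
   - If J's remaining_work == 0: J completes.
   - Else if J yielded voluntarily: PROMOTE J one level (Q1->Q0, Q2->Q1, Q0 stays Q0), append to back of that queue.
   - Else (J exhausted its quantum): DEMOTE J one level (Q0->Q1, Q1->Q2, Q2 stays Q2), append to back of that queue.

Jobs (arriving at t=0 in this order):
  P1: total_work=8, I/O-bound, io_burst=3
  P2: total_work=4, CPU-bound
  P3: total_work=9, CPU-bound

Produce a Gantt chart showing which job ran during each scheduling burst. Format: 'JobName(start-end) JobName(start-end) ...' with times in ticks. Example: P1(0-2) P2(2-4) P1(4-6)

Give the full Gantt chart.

Answer: P1(0-3) P2(3-6) P3(6-9) P1(9-12) P1(12-14) P2(14-15) P3(15-19) P3(19-21)

Derivation:
t=0-3: P1@Q0 runs 3, rem=5, I/O yield, promote→Q0. Q0=[P2,P3,P1] Q1=[] Q2=[]
t=3-6: P2@Q0 runs 3, rem=1, quantum used, demote→Q1. Q0=[P3,P1] Q1=[P2] Q2=[]
t=6-9: P3@Q0 runs 3, rem=6, quantum used, demote→Q1. Q0=[P1] Q1=[P2,P3] Q2=[]
t=9-12: P1@Q0 runs 3, rem=2, I/O yield, promote→Q0. Q0=[P1] Q1=[P2,P3] Q2=[]
t=12-14: P1@Q0 runs 2, rem=0, completes. Q0=[] Q1=[P2,P3] Q2=[]
t=14-15: P2@Q1 runs 1, rem=0, completes. Q0=[] Q1=[P3] Q2=[]
t=15-19: P3@Q1 runs 4, rem=2, quantum used, demote→Q2. Q0=[] Q1=[] Q2=[P3]
t=19-21: P3@Q2 runs 2, rem=0, completes. Q0=[] Q1=[] Q2=[]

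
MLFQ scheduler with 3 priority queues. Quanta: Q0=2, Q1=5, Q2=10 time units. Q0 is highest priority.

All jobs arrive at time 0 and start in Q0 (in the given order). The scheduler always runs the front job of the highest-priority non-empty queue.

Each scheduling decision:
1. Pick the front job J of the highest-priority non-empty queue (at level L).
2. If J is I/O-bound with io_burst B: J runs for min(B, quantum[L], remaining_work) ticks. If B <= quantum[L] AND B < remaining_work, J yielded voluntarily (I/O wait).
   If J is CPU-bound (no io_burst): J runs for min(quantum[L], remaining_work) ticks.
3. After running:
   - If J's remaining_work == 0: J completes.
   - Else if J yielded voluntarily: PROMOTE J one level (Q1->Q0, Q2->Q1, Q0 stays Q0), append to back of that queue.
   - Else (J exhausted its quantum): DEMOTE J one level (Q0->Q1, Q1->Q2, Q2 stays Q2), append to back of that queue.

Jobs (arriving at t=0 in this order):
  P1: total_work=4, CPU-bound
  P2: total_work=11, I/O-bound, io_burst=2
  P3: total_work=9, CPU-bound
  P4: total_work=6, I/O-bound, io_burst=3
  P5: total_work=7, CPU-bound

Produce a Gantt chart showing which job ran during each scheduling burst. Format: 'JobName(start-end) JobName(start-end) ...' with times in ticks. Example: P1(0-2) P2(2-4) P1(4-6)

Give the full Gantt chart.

Answer: P1(0-2) P2(2-4) P3(4-6) P4(6-8) P5(8-10) P2(10-12) P2(12-14) P2(14-16) P2(16-18) P2(18-19) P1(19-21) P3(21-26) P4(26-29) P4(29-30) P5(30-35) P3(35-37)

Derivation:
t=0-2: P1@Q0 runs 2, rem=2, quantum used, demote→Q1. Q0=[P2,P3,P4,P5] Q1=[P1] Q2=[]
t=2-4: P2@Q0 runs 2, rem=9, I/O yield, promote→Q0. Q0=[P3,P4,P5,P2] Q1=[P1] Q2=[]
t=4-6: P3@Q0 runs 2, rem=7, quantum used, demote→Q1. Q0=[P4,P5,P2] Q1=[P1,P3] Q2=[]
t=6-8: P4@Q0 runs 2, rem=4, quantum used, demote→Q1. Q0=[P5,P2] Q1=[P1,P3,P4] Q2=[]
t=8-10: P5@Q0 runs 2, rem=5, quantum used, demote→Q1. Q0=[P2] Q1=[P1,P3,P4,P5] Q2=[]
t=10-12: P2@Q0 runs 2, rem=7, I/O yield, promote→Q0. Q0=[P2] Q1=[P1,P3,P4,P5] Q2=[]
t=12-14: P2@Q0 runs 2, rem=5, I/O yield, promote→Q0. Q0=[P2] Q1=[P1,P3,P4,P5] Q2=[]
t=14-16: P2@Q0 runs 2, rem=3, I/O yield, promote→Q0. Q0=[P2] Q1=[P1,P3,P4,P5] Q2=[]
t=16-18: P2@Q0 runs 2, rem=1, I/O yield, promote→Q0. Q0=[P2] Q1=[P1,P3,P4,P5] Q2=[]
t=18-19: P2@Q0 runs 1, rem=0, completes. Q0=[] Q1=[P1,P3,P4,P5] Q2=[]
t=19-21: P1@Q1 runs 2, rem=0, completes. Q0=[] Q1=[P3,P4,P5] Q2=[]
t=21-26: P3@Q1 runs 5, rem=2, quantum used, demote→Q2. Q0=[] Q1=[P4,P5] Q2=[P3]
t=26-29: P4@Q1 runs 3, rem=1, I/O yield, promote→Q0. Q0=[P4] Q1=[P5] Q2=[P3]
t=29-30: P4@Q0 runs 1, rem=0, completes. Q0=[] Q1=[P5] Q2=[P3]
t=30-35: P5@Q1 runs 5, rem=0, completes. Q0=[] Q1=[] Q2=[P3]
t=35-37: P3@Q2 runs 2, rem=0, completes. Q0=[] Q1=[] Q2=[]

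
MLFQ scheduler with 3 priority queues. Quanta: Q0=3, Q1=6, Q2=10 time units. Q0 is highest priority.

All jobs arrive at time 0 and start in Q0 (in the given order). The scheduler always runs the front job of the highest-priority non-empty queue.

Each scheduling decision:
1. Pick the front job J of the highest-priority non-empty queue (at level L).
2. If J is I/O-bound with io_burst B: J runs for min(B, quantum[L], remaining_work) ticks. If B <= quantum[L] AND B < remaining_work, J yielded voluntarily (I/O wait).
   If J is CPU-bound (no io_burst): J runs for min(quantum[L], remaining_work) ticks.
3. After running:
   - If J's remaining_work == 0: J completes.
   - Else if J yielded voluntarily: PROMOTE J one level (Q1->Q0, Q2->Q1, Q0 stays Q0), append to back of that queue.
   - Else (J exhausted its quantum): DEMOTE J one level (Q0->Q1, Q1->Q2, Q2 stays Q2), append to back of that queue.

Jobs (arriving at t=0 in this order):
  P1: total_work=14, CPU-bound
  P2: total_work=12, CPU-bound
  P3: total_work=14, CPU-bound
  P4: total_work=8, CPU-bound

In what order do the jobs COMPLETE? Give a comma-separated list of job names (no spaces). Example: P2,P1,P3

t=0-3: P1@Q0 runs 3, rem=11, quantum used, demote→Q1. Q0=[P2,P3,P4] Q1=[P1] Q2=[]
t=3-6: P2@Q0 runs 3, rem=9, quantum used, demote→Q1. Q0=[P3,P4] Q1=[P1,P2] Q2=[]
t=6-9: P3@Q0 runs 3, rem=11, quantum used, demote→Q1. Q0=[P4] Q1=[P1,P2,P3] Q2=[]
t=9-12: P4@Q0 runs 3, rem=5, quantum used, demote→Q1. Q0=[] Q1=[P1,P2,P3,P4] Q2=[]
t=12-18: P1@Q1 runs 6, rem=5, quantum used, demote→Q2. Q0=[] Q1=[P2,P3,P4] Q2=[P1]
t=18-24: P2@Q1 runs 6, rem=3, quantum used, demote→Q2. Q0=[] Q1=[P3,P4] Q2=[P1,P2]
t=24-30: P3@Q1 runs 6, rem=5, quantum used, demote→Q2. Q0=[] Q1=[P4] Q2=[P1,P2,P3]
t=30-35: P4@Q1 runs 5, rem=0, completes. Q0=[] Q1=[] Q2=[P1,P2,P3]
t=35-40: P1@Q2 runs 5, rem=0, completes. Q0=[] Q1=[] Q2=[P2,P3]
t=40-43: P2@Q2 runs 3, rem=0, completes. Q0=[] Q1=[] Q2=[P3]
t=43-48: P3@Q2 runs 5, rem=0, completes. Q0=[] Q1=[] Q2=[]

Answer: P4,P1,P2,P3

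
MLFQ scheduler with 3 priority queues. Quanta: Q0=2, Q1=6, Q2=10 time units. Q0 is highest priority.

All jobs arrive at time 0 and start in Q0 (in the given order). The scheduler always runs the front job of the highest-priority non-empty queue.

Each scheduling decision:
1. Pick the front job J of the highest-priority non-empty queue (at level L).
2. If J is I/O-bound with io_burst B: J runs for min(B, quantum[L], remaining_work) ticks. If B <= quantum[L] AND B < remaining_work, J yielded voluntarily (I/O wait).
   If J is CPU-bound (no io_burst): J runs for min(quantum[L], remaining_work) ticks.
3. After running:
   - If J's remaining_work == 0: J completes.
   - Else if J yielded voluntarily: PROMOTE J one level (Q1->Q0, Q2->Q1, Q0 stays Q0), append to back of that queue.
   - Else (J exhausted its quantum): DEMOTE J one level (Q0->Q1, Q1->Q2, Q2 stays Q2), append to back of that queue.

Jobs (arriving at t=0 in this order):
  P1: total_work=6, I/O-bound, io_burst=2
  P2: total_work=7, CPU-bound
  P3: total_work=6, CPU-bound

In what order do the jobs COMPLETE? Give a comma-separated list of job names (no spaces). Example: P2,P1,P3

t=0-2: P1@Q0 runs 2, rem=4, I/O yield, promote→Q0. Q0=[P2,P3,P1] Q1=[] Q2=[]
t=2-4: P2@Q0 runs 2, rem=5, quantum used, demote→Q1. Q0=[P3,P1] Q1=[P2] Q2=[]
t=4-6: P3@Q0 runs 2, rem=4, quantum used, demote→Q1. Q0=[P1] Q1=[P2,P3] Q2=[]
t=6-8: P1@Q0 runs 2, rem=2, I/O yield, promote→Q0. Q0=[P1] Q1=[P2,P3] Q2=[]
t=8-10: P1@Q0 runs 2, rem=0, completes. Q0=[] Q1=[P2,P3] Q2=[]
t=10-15: P2@Q1 runs 5, rem=0, completes. Q0=[] Q1=[P3] Q2=[]
t=15-19: P3@Q1 runs 4, rem=0, completes. Q0=[] Q1=[] Q2=[]

Answer: P1,P2,P3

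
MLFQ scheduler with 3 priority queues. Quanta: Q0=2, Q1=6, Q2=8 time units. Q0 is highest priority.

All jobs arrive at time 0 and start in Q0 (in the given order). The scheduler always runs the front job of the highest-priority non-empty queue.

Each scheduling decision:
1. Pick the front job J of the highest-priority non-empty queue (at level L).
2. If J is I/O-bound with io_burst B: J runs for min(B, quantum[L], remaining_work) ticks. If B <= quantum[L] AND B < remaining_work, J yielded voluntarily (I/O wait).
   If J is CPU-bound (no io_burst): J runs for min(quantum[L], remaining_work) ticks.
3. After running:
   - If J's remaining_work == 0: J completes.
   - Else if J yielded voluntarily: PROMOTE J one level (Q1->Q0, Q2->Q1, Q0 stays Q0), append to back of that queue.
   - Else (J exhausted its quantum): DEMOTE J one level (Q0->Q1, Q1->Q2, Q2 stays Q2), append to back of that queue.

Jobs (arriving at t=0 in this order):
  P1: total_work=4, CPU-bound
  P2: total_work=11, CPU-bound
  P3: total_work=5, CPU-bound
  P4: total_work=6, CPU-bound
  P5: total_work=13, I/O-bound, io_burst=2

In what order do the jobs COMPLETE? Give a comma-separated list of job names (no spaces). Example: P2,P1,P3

t=0-2: P1@Q0 runs 2, rem=2, quantum used, demote→Q1. Q0=[P2,P3,P4,P5] Q1=[P1] Q2=[]
t=2-4: P2@Q0 runs 2, rem=9, quantum used, demote→Q1. Q0=[P3,P4,P5] Q1=[P1,P2] Q2=[]
t=4-6: P3@Q0 runs 2, rem=3, quantum used, demote→Q1. Q0=[P4,P5] Q1=[P1,P2,P3] Q2=[]
t=6-8: P4@Q0 runs 2, rem=4, quantum used, demote→Q1. Q0=[P5] Q1=[P1,P2,P3,P4] Q2=[]
t=8-10: P5@Q0 runs 2, rem=11, I/O yield, promote→Q0. Q0=[P5] Q1=[P1,P2,P3,P4] Q2=[]
t=10-12: P5@Q0 runs 2, rem=9, I/O yield, promote→Q0. Q0=[P5] Q1=[P1,P2,P3,P4] Q2=[]
t=12-14: P5@Q0 runs 2, rem=7, I/O yield, promote→Q0. Q0=[P5] Q1=[P1,P2,P3,P4] Q2=[]
t=14-16: P5@Q0 runs 2, rem=5, I/O yield, promote→Q0. Q0=[P5] Q1=[P1,P2,P3,P4] Q2=[]
t=16-18: P5@Q0 runs 2, rem=3, I/O yield, promote→Q0. Q0=[P5] Q1=[P1,P2,P3,P4] Q2=[]
t=18-20: P5@Q0 runs 2, rem=1, I/O yield, promote→Q0. Q0=[P5] Q1=[P1,P2,P3,P4] Q2=[]
t=20-21: P5@Q0 runs 1, rem=0, completes. Q0=[] Q1=[P1,P2,P3,P4] Q2=[]
t=21-23: P1@Q1 runs 2, rem=0, completes. Q0=[] Q1=[P2,P3,P4] Q2=[]
t=23-29: P2@Q1 runs 6, rem=3, quantum used, demote→Q2. Q0=[] Q1=[P3,P4] Q2=[P2]
t=29-32: P3@Q1 runs 3, rem=0, completes. Q0=[] Q1=[P4] Q2=[P2]
t=32-36: P4@Q1 runs 4, rem=0, completes. Q0=[] Q1=[] Q2=[P2]
t=36-39: P2@Q2 runs 3, rem=0, completes. Q0=[] Q1=[] Q2=[]

Answer: P5,P1,P3,P4,P2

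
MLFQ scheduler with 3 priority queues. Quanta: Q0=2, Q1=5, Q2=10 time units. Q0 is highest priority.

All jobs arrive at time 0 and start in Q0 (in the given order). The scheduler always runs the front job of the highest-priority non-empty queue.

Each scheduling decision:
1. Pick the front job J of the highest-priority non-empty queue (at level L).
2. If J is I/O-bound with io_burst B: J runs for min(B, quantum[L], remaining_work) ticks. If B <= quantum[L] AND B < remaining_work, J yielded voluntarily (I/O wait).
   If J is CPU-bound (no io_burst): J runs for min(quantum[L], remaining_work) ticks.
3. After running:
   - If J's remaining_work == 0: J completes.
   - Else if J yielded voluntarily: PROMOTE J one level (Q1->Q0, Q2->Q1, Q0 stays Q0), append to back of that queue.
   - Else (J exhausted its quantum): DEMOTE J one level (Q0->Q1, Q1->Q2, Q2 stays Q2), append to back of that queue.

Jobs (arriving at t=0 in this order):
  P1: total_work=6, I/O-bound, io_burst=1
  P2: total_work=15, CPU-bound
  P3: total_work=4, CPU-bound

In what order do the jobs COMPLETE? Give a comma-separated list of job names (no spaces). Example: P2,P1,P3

t=0-1: P1@Q0 runs 1, rem=5, I/O yield, promote→Q0. Q0=[P2,P3,P1] Q1=[] Q2=[]
t=1-3: P2@Q0 runs 2, rem=13, quantum used, demote→Q1. Q0=[P3,P1] Q1=[P2] Q2=[]
t=3-5: P3@Q0 runs 2, rem=2, quantum used, demote→Q1. Q0=[P1] Q1=[P2,P3] Q2=[]
t=5-6: P1@Q0 runs 1, rem=4, I/O yield, promote→Q0. Q0=[P1] Q1=[P2,P3] Q2=[]
t=6-7: P1@Q0 runs 1, rem=3, I/O yield, promote→Q0. Q0=[P1] Q1=[P2,P3] Q2=[]
t=7-8: P1@Q0 runs 1, rem=2, I/O yield, promote→Q0. Q0=[P1] Q1=[P2,P3] Q2=[]
t=8-9: P1@Q0 runs 1, rem=1, I/O yield, promote→Q0. Q0=[P1] Q1=[P2,P3] Q2=[]
t=9-10: P1@Q0 runs 1, rem=0, completes. Q0=[] Q1=[P2,P3] Q2=[]
t=10-15: P2@Q1 runs 5, rem=8, quantum used, demote→Q2. Q0=[] Q1=[P3] Q2=[P2]
t=15-17: P3@Q1 runs 2, rem=0, completes. Q0=[] Q1=[] Q2=[P2]
t=17-25: P2@Q2 runs 8, rem=0, completes. Q0=[] Q1=[] Q2=[]

Answer: P1,P3,P2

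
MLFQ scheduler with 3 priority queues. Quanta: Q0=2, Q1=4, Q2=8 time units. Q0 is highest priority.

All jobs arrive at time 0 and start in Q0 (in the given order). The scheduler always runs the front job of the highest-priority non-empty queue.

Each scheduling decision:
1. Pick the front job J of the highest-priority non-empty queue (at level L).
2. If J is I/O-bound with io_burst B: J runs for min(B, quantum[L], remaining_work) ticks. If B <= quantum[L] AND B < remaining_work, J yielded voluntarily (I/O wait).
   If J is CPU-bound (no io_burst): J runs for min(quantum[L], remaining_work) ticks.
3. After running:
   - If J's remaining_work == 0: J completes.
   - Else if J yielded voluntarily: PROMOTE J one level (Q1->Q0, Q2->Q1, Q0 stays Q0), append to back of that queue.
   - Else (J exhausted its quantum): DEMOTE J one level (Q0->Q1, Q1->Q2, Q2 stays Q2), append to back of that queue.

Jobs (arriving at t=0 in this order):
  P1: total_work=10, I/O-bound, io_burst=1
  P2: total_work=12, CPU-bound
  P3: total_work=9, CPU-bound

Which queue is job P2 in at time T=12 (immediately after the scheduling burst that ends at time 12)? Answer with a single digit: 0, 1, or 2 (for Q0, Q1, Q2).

Answer: 1

Derivation:
t=0-1: P1@Q0 runs 1, rem=9, I/O yield, promote→Q0. Q0=[P2,P3,P1] Q1=[] Q2=[]
t=1-3: P2@Q0 runs 2, rem=10, quantum used, demote→Q1. Q0=[P3,P1] Q1=[P2] Q2=[]
t=3-5: P3@Q0 runs 2, rem=7, quantum used, demote→Q1. Q0=[P1] Q1=[P2,P3] Q2=[]
t=5-6: P1@Q0 runs 1, rem=8, I/O yield, promote→Q0. Q0=[P1] Q1=[P2,P3] Q2=[]
t=6-7: P1@Q0 runs 1, rem=7, I/O yield, promote→Q0. Q0=[P1] Q1=[P2,P3] Q2=[]
t=7-8: P1@Q0 runs 1, rem=6, I/O yield, promote→Q0. Q0=[P1] Q1=[P2,P3] Q2=[]
t=8-9: P1@Q0 runs 1, rem=5, I/O yield, promote→Q0. Q0=[P1] Q1=[P2,P3] Q2=[]
t=9-10: P1@Q0 runs 1, rem=4, I/O yield, promote→Q0. Q0=[P1] Q1=[P2,P3] Q2=[]
t=10-11: P1@Q0 runs 1, rem=3, I/O yield, promote→Q0. Q0=[P1] Q1=[P2,P3] Q2=[]
t=11-12: P1@Q0 runs 1, rem=2, I/O yield, promote→Q0. Q0=[P1] Q1=[P2,P3] Q2=[]
t=12-13: P1@Q0 runs 1, rem=1, I/O yield, promote→Q0. Q0=[P1] Q1=[P2,P3] Q2=[]
t=13-14: P1@Q0 runs 1, rem=0, completes. Q0=[] Q1=[P2,P3] Q2=[]
t=14-18: P2@Q1 runs 4, rem=6, quantum used, demote→Q2. Q0=[] Q1=[P3] Q2=[P2]
t=18-22: P3@Q1 runs 4, rem=3, quantum used, demote→Q2. Q0=[] Q1=[] Q2=[P2,P3]
t=22-28: P2@Q2 runs 6, rem=0, completes. Q0=[] Q1=[] Q2=[P3]
t=28-31: P3@Q2 runs 3, rem=0, completes. Q0=[] Q1=[] Q2=[]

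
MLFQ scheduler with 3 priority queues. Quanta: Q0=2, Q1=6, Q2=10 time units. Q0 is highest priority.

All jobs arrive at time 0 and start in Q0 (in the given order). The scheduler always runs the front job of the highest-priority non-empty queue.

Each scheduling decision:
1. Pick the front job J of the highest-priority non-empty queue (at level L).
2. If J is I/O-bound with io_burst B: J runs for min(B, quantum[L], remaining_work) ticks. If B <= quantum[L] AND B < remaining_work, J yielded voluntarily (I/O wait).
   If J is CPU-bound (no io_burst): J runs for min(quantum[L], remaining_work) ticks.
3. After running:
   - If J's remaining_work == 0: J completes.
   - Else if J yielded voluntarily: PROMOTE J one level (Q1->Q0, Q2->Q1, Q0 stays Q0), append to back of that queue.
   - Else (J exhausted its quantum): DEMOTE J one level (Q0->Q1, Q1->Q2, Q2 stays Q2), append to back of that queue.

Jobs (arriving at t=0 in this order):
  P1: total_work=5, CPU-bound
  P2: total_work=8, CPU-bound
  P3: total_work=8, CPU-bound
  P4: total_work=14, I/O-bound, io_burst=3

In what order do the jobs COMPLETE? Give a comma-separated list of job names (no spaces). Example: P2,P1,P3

t=0-2: P1@Q0 runs 2, rem=3, quantum used, demote→Q1. Q0=[P2,P3,P4] Q1=[P1] Q2=[]
t=2-4: P2@Q0 runs 2, rem=6, quantum used, demote→Q1. Q0=[P3,P4] Q1=[P1,P2] Q2=[]
t=4-6: P3@Q0 runs 2, rem=6, quantum used, demote→Q1. Q0=[P4] Q1=[P1,P2,P3] Q2=[]
t=6-8: P4@Q0 runs 2, rem=12, quantum used, demote→Q1. Q0=[] Q1=[P1,P2,P3,P4] Q2=[]
t=8-11: P1@Q1 runs 3, rem=0, completes. Q0=[] Q1=[P2,P3,P4] Q2=[]
t=11-17: P2@Q1 runs 6, rem=0, completes. Q0=[] Q1=[P3,P4] Q2=[]
t=17-23: P3@Q1 runs 6, rem=0, completes. Q0=[] Q1=[P4] Q2=[]
t=23-26: P4@Q1 runs 3, rem=9, I/O yield, promote→Q0. Q0=[P4] Q1=[] Q2=[]
t=26-28: P4@Q0 runs 2, rem=7, quantum used, demote→Q1. Q0=[] Q1=[P4] Q2=[]
t=28-31: P4@Q1 runs 3, rem=4, I/O yield, promote→Q0. Q0=[P4] Q1=[] Q2=[]
t=31-33: P4@Q0 runs 2, rem=2, quantum used, demote→Q1. Q0=[] Q1=[P4] Q2=[]
t=33-35: P4@Q1 runs 2, rem=0, completes. Q0=[] Q1=[] Q2=[]

Answer: P1,P2,P3,P4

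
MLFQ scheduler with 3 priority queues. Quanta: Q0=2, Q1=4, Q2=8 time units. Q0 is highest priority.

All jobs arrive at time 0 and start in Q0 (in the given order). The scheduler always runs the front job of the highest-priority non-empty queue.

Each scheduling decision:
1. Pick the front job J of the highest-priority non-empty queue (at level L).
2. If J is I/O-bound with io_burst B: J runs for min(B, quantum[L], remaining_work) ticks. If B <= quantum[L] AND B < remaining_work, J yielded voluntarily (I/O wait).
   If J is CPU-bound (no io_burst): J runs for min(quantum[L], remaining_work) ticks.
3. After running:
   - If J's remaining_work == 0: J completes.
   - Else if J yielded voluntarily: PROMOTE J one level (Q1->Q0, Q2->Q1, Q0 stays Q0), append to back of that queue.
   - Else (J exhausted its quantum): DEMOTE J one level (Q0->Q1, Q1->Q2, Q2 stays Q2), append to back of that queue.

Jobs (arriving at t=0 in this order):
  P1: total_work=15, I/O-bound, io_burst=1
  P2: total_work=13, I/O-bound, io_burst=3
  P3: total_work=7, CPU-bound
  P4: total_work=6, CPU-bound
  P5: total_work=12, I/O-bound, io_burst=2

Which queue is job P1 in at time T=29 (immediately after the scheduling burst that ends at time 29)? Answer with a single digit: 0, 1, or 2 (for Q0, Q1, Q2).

Answer: 0

Derivation:
t=0-1: P1@Q0 runs 1, rem=14, I/O yield, promote→Q0. Q0=[P2,P3,P4,P5,P1] Q1=[] Q2=[]
t=1-3: P2@Q0 runs 2, rem=11, quantum used, demote→Q1. Q0=[P3,P4,P5,P1] Q1=[P2] Q2=[]
t=3-5: P3@Q0 runs 2, rem=5, quantum used, demote→Q1. Q0=[P4,P5,P1] Q1=[P2,P3] Q2=[]
t=5-7: P4@Q0 runs 2, rem=4, quantum used, demote→Q1. Q0=[P5,P1] Q1=[P2,P3,P4] Q2=[]
t=7-9: P5@Q0 runs 2, rem=10, I/O yield, promote→Q0. Q0=[P1,P5] Q1=[P2,P3,P4] Q2=[]
t=9-10: P1@Q0 runs 1, rem=13, I/O yield, promote→Q0. Q0=[P5,P1] Q1=[P2,P3,P4] Q2=[]
t=10-12: P5@Q0 runs 2, rem=8, I/O yield, promote→Q0. Q0=[P1,P5] Q1=[P2,P3,P4] Q2=[]
t=12-13: P1@Q0 runs 1, rem=12, I/O yield, promote→Q0. Q0=[P5,P1] Q1=[P2,P3,P4] Q2=[]
t=13-15: P5@Q0 runs 2, rem=6, I/O yield, promote→Q0. Q0=[P1,P5] Q1=[P2,P3,P4] Q2=[]
t=15-16: P1@Q0 runs 1, rem=11, I/O yield, promote→Q0. Q0=[P5,P1] Q1=[P2,P3,P4] Q2=[]
t=16-18: P5@Q0 runs 2, rem=4, I/O yield, promote→Q0. Q0=[P1,P5] Q1=[P2,P3,P4] Q2=[]
t=18-19: P1@Q0 runs 1, rem=10, I/O yield, promote→Q0. Q0=[P5,P1] Q1=[P2,P3,P4] Q2=[]
t=19-21: P5@Q0 runs 2, rem=2, I/O yield, promote→Q0. Q0=[P1,P5] Q1=[P2,P3,P4] Q2=[]
t=21-22: P1@Q0 runs 1, rem=9, I/O yield, promote→Q0. Q0=[P5,P1] Q1=[P2,P3,P4] Q2=[]
t=22-24: P5@Q0 runs 2, rem=0, completes. Q0=[P1] Q1=[P2,P3,P4] Q2=[]
t=24-25: P1@Q0 runs 1, rem=8, I/O yield, promote→Q0. Q0=[P1] Q1=[P2,P3,P4] Q2=[]
t=25-26: P1@Q0 runs 1, rem=7, I/O yield, promote→Q0. Q0=[P1] Q1=[P2,P3,P4] Q2=[]
t=26-27: P1@Q0 runs 1, rem=6, I/O yield, promote→Q0. Q0=[P1] Q1=[P2,P3,P4] Q2=[]
t=27-28: P1@Q0 runs 1, rem=5, I/O yield, promote→Q0. Q0=[P1] Q1=[P2,P3,P4] Q2=[]
t=28-29: P1@Q0 runs 1, rem=4, I/O yield, promote→Q0. Q0=[P1] Q1=[P2,P3,P4] Q2=[]
t=29-30: P1@Q0 runs 1, rem=3, I/O yield, promote→Q0. Q0=[P1] Q1=[P2,P3,P4] Q2=[]
t=30-31: P1@Q0 runs 1, rem=2, I/O yield, promote→Q0. Q0=[P1] Q1=[P2,P3,P4] Q2=[]
t=31-32: P1@Q0 runs 1, rem=1, I/O yield, promote→Q0. Q0=[P1] Q1=[P2,P3,P4] Q2=[]
t=32-33: P1@Q0 runs 1, rem=0, completes. Q0=[] Q1=[P2,P3,P4] Q2=[]
t=33-36: P2@Q1 runs 3, rem=8, I/O yield, promote→Q0. Q0=[P2] Q1=[P3,P4] Q2=[]
t=36-38: P2@Q0 runs 2, rem=6, quantum used, demote→Q1. Q0=[] Q1=[P3,P4,P2] Q2=[]
t=38-42: P3@Q1 runs 4, rem=1, quantum used, demote→Q2. Q0=[] Q1=[P4,P2] Q2=[P3]
t=42-46: P4@Q1 runs 4, rem=0, completes. Q0=[] Q1=[P2] Q2=[P3]
t=46-49: P2@Q1 runs 3, rem=3, I/O yield, promote→Q0. Q0=[P2] Q1=[] Q2=[P3]
t=49-51: P2@Q0 runs 2, rem=1, quantum used, demote→Q1. Q0=[] Q1=[P2] Q2=[P3]
t=51-52: P2@Q1 runs 1, rem=0, completes. Q0=[] Q1=[] Q2=[P3]
t=52-53: P3@Q2 runs 1, rem=0, completes. Q0=[] Q1=[] Q2=[]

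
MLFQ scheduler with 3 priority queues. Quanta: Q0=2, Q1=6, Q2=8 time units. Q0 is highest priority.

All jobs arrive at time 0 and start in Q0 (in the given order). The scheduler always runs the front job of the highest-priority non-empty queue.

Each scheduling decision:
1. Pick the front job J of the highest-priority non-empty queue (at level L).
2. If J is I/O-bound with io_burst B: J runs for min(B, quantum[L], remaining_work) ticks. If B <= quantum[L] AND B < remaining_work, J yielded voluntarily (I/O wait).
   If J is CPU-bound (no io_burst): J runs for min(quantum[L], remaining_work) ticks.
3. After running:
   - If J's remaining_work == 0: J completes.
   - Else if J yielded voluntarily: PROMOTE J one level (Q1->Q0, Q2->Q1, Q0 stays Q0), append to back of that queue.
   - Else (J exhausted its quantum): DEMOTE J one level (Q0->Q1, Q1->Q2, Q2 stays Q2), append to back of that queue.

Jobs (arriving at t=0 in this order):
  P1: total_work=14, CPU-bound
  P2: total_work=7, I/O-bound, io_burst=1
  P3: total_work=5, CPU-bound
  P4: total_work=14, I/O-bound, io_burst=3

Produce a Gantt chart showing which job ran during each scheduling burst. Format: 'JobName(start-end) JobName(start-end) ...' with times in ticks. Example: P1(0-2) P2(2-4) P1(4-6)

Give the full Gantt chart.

t=0-2: P1@Q0 runs 2, rem=12, quantum used, demote→Q1. Q0=[P2,P3,P4] Q1=[P1] Q2=[]
t=2-3: P2@Q0 runs 1, rem=6, I/O yield, promote→Q0. Q0=[P3,P4,P2] Q1=[P1] Q2=[]
t=3-5: P3@Q0 runs 2, rem=3, quantum used, demote→Q1. Q0=[P4,P2] Q1=[P1,P3] Q2=[]
t=5-7: P4@Q0 runs 2, rem=12, quantum used, demote→Q1. Q0=[P2] Q1=[P1,P3,P4] Q2=[]
t=7-8: P2@Q0 runs 1, rem=5, I/O yield, promote→Q0. Q0=[P2] Q1=[P1,P3,P4] Q2=[]
t=8-9: P2@Q0 runs 1, rem=4, I/O yield, promote→Q0. Q0=[P2] Q1=[P1,P3,P4] Q2=[]
t=9-10: P2@Q0 runs 1, rem=3, I/O yield, promote→Q0. Q0=[P2] Q1=[P1,P3,P4] Q2=[]
t=10-11: P2@Q0 runs 1, rem=2, I/O yield, promote→Q0. Q0=[P2] Q1=[P1,P3,P4] Q2=[]
t=11-12: P2@Q0 runs 1, rem=1, I/O yield, promote→Q0. Q0=[P2] Q1=[P1,P3,P4] Q2=[]
t=12-13: P2@Q0 runs 1, rem=0, completes. Q0=[] Q1=[P1,P3,P4] Q2=[]
t=13-19: P1@Q1 runs 6, rem=6, quantum used, demote→Q2. Q0=[] Q1=[P3,P4] Q2=[P1]
t=19-22: P3@Q1 runs 3, rem=0, completes. Q0=[] Q1=[P4] Q2=[P1]
t=22-25: P4@Q1 runs 3, rem=9, I/O yield, promote→Q0. Q0=[P4] Q1=[] Q2=[P1]
t=25-27: P4@Q0 runs 2, rem=7, quantum used, demote→Q1. Q0=[] Q1=[P4] Q2=[P1]
t=27-30: P4@Q1 runs 3, rem=4, I/O yield, promote→Q0. Q0=[P4] Q1=[] Q2=[P1]
t=30-32: P4@Q0 runs 2, rem=2, quantum used, demote→Q1. Q0=[] Q1=[P4] Q2=[P1]
t=32-34: P4@Q1 runs 2, rem=0, completes. Q0=[] Q1=[] Q2=[P1]
t=34-40: P1@Q2 runs 6, rem=0, completes. Q0=[] Q1=[] Q2=[]

Answer: P1(0-2) P2(2-3) P3(3-5) P4(5-7) P2(7-8) P2(8-9) P2(9-10) P2(10-11) P2(11-12) P2(12-13) P1(13-19) P3(19-22) P4(22-25) P4(25-27) P4(27-30) P4(30-32) P4(32-34) P1(34-40)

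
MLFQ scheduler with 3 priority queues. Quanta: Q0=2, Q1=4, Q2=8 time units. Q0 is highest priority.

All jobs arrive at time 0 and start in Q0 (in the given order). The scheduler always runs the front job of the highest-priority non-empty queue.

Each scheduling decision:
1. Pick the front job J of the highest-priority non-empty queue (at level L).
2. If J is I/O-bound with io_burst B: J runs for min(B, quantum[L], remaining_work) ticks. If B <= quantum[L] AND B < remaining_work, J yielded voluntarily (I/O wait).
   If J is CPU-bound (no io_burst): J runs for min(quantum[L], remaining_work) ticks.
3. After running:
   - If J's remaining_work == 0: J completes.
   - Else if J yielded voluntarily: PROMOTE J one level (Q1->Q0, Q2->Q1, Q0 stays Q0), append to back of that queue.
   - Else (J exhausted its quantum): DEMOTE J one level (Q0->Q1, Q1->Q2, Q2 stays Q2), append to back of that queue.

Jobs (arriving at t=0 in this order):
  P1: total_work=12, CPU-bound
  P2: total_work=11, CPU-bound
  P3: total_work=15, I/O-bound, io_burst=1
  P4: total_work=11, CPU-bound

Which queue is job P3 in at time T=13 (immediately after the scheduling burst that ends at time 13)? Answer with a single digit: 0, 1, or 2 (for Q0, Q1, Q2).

Answer: 0

Derivation:
t=0-2: P1@Q0 runs 2, rem=10, quantum used, demote→Q1. Q0=[P2,P3,P4] Q1=[P1] Q2=[]
t=2-4: P2@Q0 runs 2, rem=9, quantum used, demote→Q1. Q0=[P3,P4] Q1=[P1,P2] Q2=[]
t=4-5: P3@Q0 runs 1, rem=14, I/O yield, promote→Q0. Q0=[P4,P3] Q1=[P1,P2] Q2=[]
t=5-7: P4@Q0 runs 2, rem=9, quantum used, demote→Q1. Q0=[P3] Q1=[P1,P2,P4] Q2=[]
t=7-8: P3@Q0 runs 1, rem=13, I/O yield, promote→Q0. Q0=[P3] Q1=[P1,P2,P4] Q2=[]
t=8-9: P3@Q0 runs 1, rem=12, I/O yield, promote→Q0. Q0=[P3] Q1=[P1,P2,P4] Q2=[]
t=9-10: P3@Q0 runs 1, rem=11, I/O yield, promote→Q0. Q0=[P3] Q1=[P1,P2,P4] Q2=[]
t=10-11: P3@Q0 runs 1, rem=10, I/O yield, promote→Q0. Q0=[P3] Q1=[P1,P2,P4] Q2=[]
t=11-12: P3@Q0 runs 1, rem=9, I/O yield, promote→Q0. Q0=[P3] Q1=[P1,P2,P4] Q2=[]
t=12-13: P3@Q0 runs 1, rem=8, I/O yield, promote→Q0. Q0=[P3] Q1=[P1,P2,P4] Q2=[]
t=13-14: P3@Q0 runs 1, rem=7, I/O yield, promote→Q0. Q0=[P3] Q1=[P1,P2,P4] Q2=[]
t=14-15: P3@Q0 runs 1, rem=6, I/O yield, promote→Q0. Q0=[P3] Q1=[P1,P2,P4] Q2=[]
t=15-16: P3@Q0 runs 1, rem=5, I/O yield, promote→Q0. Q0=[P3] Q1=[P1,P2,P4] Q2=[]
t=16-17: P3@Q0 runs 1, rem=4, I/O yield, promote→Q0. Q0=[P3] Q1=[P1,P2,P4] Q2=[]
t=17-18: P3@Q0 runs 1, rem=3, I/O yield, promote→Q0. Q0=[P3] Q1=[P1,P2,P4] Q2=[]
t=18-19: P3@Q0 runs 1, rem=2, I/O yield, promote→Q0. Q0=[P3] Q1=[P1,P2,P4] Q2=[]
t=19-20: P3@Q0 runs 1, rem=1, I/O yield, promote→Q0. Q0=[P3] Q1=[P1,P2,P4] Q2=[]
t=20-21: P3@Q0 runs 1, rem=0, completes. Q0=[] Q1=[P1,P2,P4] Q2=[]
t=21-25: P1@Q1 runs 4, rem=6, quantum used, demote→Q2. Q0=[] Q1=[P2,P4] Q2=[P1]
t=25-29: P2@Q1 runs 4, rem=5, quantum used, demote→Q2. Q0=[] Q1=[P4] Q2=[P1,P2]
t=29-33: P4@Q1 runs 4, rem=5, quantum used, demote→Q2. Q0=[] Q1=[] Q2=[P1,P2,P4]
t=33-39: P1@Q2 runs 6, rem=0, completes. Q0=[] Q1=[] Q2=[P2,P4]
t=39-44: P2@Q2 runs 5, rem=0, completes. Q0=[] Q1=[] Q2=[P4]
t=44-49: P4@Q2 runs 5, rem=0, completes. Q0=[] Q1=[] Q2=[]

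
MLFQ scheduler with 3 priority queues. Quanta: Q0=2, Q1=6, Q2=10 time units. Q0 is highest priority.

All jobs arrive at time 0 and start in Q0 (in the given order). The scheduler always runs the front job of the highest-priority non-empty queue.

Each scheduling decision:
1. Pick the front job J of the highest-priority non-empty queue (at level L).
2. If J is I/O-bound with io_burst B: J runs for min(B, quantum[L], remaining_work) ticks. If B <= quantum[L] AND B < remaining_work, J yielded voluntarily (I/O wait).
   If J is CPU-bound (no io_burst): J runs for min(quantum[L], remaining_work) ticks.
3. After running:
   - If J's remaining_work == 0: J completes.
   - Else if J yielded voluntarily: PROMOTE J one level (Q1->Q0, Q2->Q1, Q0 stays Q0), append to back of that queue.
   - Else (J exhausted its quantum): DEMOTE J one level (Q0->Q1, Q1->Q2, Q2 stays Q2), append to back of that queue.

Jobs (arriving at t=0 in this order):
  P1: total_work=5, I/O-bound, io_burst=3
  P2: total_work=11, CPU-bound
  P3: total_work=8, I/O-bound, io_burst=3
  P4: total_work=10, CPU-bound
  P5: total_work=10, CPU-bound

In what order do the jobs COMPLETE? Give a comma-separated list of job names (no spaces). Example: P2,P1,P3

t=0-2: P1@Q0 runs 2, rem=3, quantum used, demote→Q1. Q0=[P2,P3,P4,P5] Q1=[P1] Q2=[]
t=2-4: P2@Q0 runs 2, rem=9, quantum used, demote→Q1. Q0=[P3,P4,P5] Q1=[P1,P2] Q2=[]
t=4-6: P3@Q0 runs 2, rem=6, quantum used, demote→Q1. Q0=[P4,P5] Q1=[P1,P2,P3] Q2=[]
t=6-8: P4@Q0 runs 2, rem=8, quantum used, demote→Q1. Q0=[P5] Q1=[P1,P2,P3,P4] Q2=[]
t=8-10: P5@Q0 runs 2, rem=8, quantum used, demote→Q1. Q0=[] Q1=[P1,P2,P3,P4,P5] Q2=[]
t=10-13: P1@Q1 runs 3, rem=0, completes. Q0=[] Q1=[P2,P3,P4,P5] Q2=[]
t=13-19: P2@Q1 runs 6, rem=3, quantum used, demote→Q2. Q0=[] Q1=[P3,P4,P5] Q2=[P2]
t=19-22: P3@Q1 runs 3, rem=3, I/O yield, promote→Q0. Q0=[P3] Q1=[P4,P5] Q2=[P2]
t=22-24: P3@Q0 runs 2, rem=1, quantum used, demote→Q1. Q0=[] Q1=[P4,P5,P3] Q2=[P2]
t=24-30: P4@Q1 runs 6, rem=2, quantum used, demote→Q2. Q0=[] Q1=[P5,P3] Q2=[P2,P4]
t=30-36: P5@Q1 runs 6, rem=2, quantum used, demote→Q2. Q0=[] Q1=[P3] Q2=[P2,P4,P5]
t=36-37: P3@Q1 runs 1, rem=0, completes. Q0=[] Q1=[] Q2=[P2,P4,P5]
t=37-40: P2@Q2 runs 3, rem=0, completes. Q0=[] Q1=[] Q2=[P4,P5]
t=40-42: P4@Q2 runs 2, rem=0, completes. Q0=[] Q1=[] Q2=[P5]
t=42-44: P5@Q2 runs 2, rem=0, completes. Q0=[] Q1=[] Q2=[]

Answer: P1,P3,P2,P4,P5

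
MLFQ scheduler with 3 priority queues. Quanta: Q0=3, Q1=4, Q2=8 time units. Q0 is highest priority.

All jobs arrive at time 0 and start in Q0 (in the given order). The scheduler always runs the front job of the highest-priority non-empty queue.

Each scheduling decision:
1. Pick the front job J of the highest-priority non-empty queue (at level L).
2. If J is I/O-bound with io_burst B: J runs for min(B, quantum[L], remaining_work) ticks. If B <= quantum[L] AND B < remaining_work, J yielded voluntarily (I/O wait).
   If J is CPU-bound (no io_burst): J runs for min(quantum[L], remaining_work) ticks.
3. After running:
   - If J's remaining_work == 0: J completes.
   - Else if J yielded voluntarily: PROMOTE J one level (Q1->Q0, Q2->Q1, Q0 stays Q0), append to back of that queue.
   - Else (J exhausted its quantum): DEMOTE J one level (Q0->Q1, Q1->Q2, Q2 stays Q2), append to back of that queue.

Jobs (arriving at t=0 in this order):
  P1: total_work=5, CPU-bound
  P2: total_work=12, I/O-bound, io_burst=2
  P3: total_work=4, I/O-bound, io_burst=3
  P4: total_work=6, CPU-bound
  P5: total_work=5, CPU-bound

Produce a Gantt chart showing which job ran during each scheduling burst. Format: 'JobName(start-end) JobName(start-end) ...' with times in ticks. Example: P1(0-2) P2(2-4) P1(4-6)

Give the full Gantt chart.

Answer: P1(0-3) P2(3-5) P3(5-8) P4(8-11) P5(11-14) P2(14-16) P3(16-17) P2(17-19) P2(19-21) P2(21-23) P2(23-25) P1(25-27) P4(27-30) P5(30-32)

Derivation:
t=0-3: P1@Q0 runs 3, rem=2, quantum used, demote→Q1. Q0=[P2,P3,P4,P5] Q1=[P1] Q2=[]
t=3-5: P2@Q0 runs 2, rem=10, I/O yield, promote→Q0. Q0=[P3,P4,P5,P2] Q1=[P1] Q2=[]
t=5-8: P3@Q0 runs 3, rem=1, I/O yield, promote→Q0. Q0=[P4,P5,P2,P3] Q1=[P1] Q2=[]
t=8-11: P4@Q0 runs 3, rem=3, quantum used, demote→Q1. Q0=[P5,P2,P3] Q1=[P1,P4] Q2=[]
t=11-14: P5@Q0 runs 3, rem=2, quantum used, demote→Q1. Q0=[P2,P3] Q1=[P1,P4,P5] Q2=[]
t=14-16: P2@Q0 runs 2, rem=8, I/O yield, promote→Q0. Q0=[P3,P2] Q1=[P1,P4,P5] Q2=[]
t=16-17: P3@Q0 runs 1, rem=0, completes. Q0=[P2] Q1=[P1,P4,P5] Q2=[]
t=17-19: P2@Q0 runs 2, rem=6, I/O yield, promote→Q0. Q0=[P2] Q1=[P1,P4,P5] Q2=[]
t=19-21: P2@Q0 runs 2, rem=4, I/O yield, promote→Q0. Q0=[P2] Q1=[P1,P4,P5] Q2=[]
t=21-23: P2@Q0 runs 2, rem=2, I/O yield, promote→Q0. Q0=[P2] Q1=[P1,P4,P5] Q2=[]
t=23-25: P2@Q0 runs 2, rem=0, completes. Q0=[] Q1=[P1,P4,P5] Q2=[]
t=25-27: P1@Q1 runs 2, rem=0, completes. Q0=[] Q1=[P4,P5] Q2=[]
t=27-30: P4@Q1 runs 3, rem=0, completes. Q0=[] Q1=[P5] Q2=[]
t=30-32: P5@Q1 runs 2, rem=0, completes. Q0=[] Q1=[] Q2=[]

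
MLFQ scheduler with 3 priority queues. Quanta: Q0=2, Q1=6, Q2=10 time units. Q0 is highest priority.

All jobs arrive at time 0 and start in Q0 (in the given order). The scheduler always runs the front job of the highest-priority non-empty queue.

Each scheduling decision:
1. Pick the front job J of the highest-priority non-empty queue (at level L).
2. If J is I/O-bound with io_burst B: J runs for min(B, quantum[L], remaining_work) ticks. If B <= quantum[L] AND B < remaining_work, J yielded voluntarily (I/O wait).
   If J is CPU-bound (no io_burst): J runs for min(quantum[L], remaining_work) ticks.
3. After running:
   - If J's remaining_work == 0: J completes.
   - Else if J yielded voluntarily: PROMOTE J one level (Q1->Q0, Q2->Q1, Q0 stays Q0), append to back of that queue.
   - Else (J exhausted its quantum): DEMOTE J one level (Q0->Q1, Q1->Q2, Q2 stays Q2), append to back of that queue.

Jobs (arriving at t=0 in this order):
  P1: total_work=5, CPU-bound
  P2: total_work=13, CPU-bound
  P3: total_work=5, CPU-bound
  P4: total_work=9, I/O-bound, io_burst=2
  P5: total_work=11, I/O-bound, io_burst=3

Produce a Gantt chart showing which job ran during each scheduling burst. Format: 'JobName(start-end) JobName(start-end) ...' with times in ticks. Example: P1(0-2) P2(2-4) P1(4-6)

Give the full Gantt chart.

t=0-2: P1@Q0 runs 2, rem=3, quantum used, demote→Q1. Q0=[P2,P3,P4,P5] Q1=[P1] Q2=[]
t=2-4: P2@Q0 runs 2, rem=11, quantum used, demote→Q1. Q0=[P3,P4,P5] Q1=[P1,P2] Q2=[]
t=4-6: P3@Q0 runs 2, rem=3, quantum used, demote→Q1. Q0=[P4,P5] Q1=[P1,P2,P3] Q2=[]
t=6-8: P4@Q0 runs 2, rem=7, I/O yield, promote→Q0. Q0=[P5,P4] Q1=[P1,P2,P3] Q2=[]
t=8-10: P5@Q0 runs 2, rem=9, quantum used, demote→Q1. Q0=[P4] Q1=[P1,P2,P3,P5] Q2=[]
t=10-12: P4@Q0 runs 2, rem=5, I/O yield, promote→Q0. Q0=[P4] Q1=[P1,P2,P3,P5] Q2=[]
t=12-14: P4@Q0 runs 2, rem=3, I/O yield, promote→Q0. Q0=[P4] Q1=[P1,P2,P3,P5] Q2=[]
t=14-16: P4@Q0 runs 2, rem=1, I/O yield, promote→Q0. Q0=[P4] Q1=[P1,P2,P3,P5] Q2=[]
t=16-17: P4@Q0 runs 1, rem=0, completes. Q0=[] Q1=[P1,P2,P3,P5] Q2=[]
t=17-20: P1@Q1 runs 3, rem=0, completes. Q0=[] Q1=[P2,P3,P5] Q2=[]
t=20-26: P2@Q1 runs 6, rem=5, quantum used, demote→Q2. Q0=[] Q1=[P3,P5] Q2=[P2]
t=26-29: P3@Q1 runs 3, rem=0, completes. Q0=[] Q1=[P5] Q2=[P2]
t=29-32: P5@Q1 runs 3, rem=6, I/O yield, promote→Q0. Q0=[P5] Q1=[] Q2=[P2]
t=32-34: P5@Q0 runs 2, rem=4, quantum used, demote→Q1. Q0=[] Q1=[P5] Q2=[P2]
t=34-37: P5@Q1 runs 3, rem=1, I/O yield, promote→Q0. Q0=[P5] Q1=[] Q2=[P2]
t=37-38: P5@Q0 runs 1, rem=0, completes. Q0=[] Q1=[] Q2=[P2]
t=38-43: P2@Q2 runs 5, rem=0, completes. Q0=[] Q1=[] Q2=[]

Answer: P1(0-2) P2(2-4) P3(4-6) P4(6-8) P5(8-10) P4(10-12) P4(12-14) P4(14-16) P4(16-17) P1(17-20) P2(20-26) P3(26-29) P5(29-32) P5(32-34) P5(34-37) P5(37-38) P2(38-43)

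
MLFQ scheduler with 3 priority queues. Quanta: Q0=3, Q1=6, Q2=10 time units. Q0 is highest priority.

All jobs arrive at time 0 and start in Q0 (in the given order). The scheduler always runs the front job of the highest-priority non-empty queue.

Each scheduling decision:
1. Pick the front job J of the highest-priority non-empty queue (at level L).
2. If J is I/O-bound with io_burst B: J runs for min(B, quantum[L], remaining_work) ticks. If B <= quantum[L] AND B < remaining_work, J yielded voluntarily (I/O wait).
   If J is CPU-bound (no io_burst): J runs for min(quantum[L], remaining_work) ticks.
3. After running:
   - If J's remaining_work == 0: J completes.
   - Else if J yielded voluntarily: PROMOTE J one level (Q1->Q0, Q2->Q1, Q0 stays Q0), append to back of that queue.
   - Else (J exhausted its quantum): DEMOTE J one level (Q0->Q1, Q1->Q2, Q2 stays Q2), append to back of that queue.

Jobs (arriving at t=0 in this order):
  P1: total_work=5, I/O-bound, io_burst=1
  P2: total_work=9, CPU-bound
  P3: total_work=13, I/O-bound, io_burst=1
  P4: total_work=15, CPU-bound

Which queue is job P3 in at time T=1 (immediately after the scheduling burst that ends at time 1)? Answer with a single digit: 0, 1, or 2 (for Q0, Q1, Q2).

Answer: 0

Derivation:
t=0-1: P1@Q0 runs 1, rem=4, I/O yield, promote→Q0. Q0=[P2,P3,P4,P1] Q1=[] Q2=[]
t=1-4: P2@Q0 runs 3, rem=6, quantum used, demote→Q1. Q0=[P3,P4,P1] Q1=[P2] Q2=[]
t=4-5: P3@Q0 runs 1, rem=12, I/O yield, promote→Q0. Q0=[P4,P1,P3] Q1=[P2] Q2=[]
t=5-8: P4@Q0 runs 3, rem=12, quantum used, demote→Q1. Q0=[P1,P3] Q1=[P2,P4] Q2=[]
t=8-9: P1@Q0 runs 1, rem=3, I/O yield, promote→Q0. Q0=[P3,P1] Q1=[P2,P4] Q2=[]
t=9-10: P3@Q0 runs 1, rem=11, I/O yield, promote→Q0. Q0=[P1,P3] Q1=[P2,P4] Q2=[]
t=10-11: P1@Q0 runs 1, rem=2, I/O yield, promote→Q0. Q0=[P3,P1] Q1=[P2,P4] Q2=[]
t=11-12: P3@Q0 runs 1, rem=10, I/O yield, promote→Q0. Q0=[P1,P3] Q1=[P2,P4] Q2=[]
t=12-13: P1@Q0 runs 1, rem=1, I/O yield, promote→Q0. Q0=[P3,P1] Q1=[P2,P4] Q2=[]
t=13-14: P3@Q0 runs 1, rem=9, I/O yield, promote→Q0. Q0=[P1,P3] Q1=[P2,P4] Q2=[]
t=14-15: P1@Q0 runs 1, rem=0, completes. Q0=[P3] Q1=[P2,P4] Q2=[]
t=15-16: P3@Q0 runs 1, rem=8, I/O yield, promote→Q0. Q0=[P3] Q1=[P2,P4] Q2=[]
t=16-17: P3@Q0 runs 1, rem=7, I/O yield, promote→Q0. Q0=[P3] Q1=[P2,P4] Q2=[]
t=17-18: P3@Q0 runs 1, rem=6, I/O yield, promote→Q0. Q0=[P3] Q1=[P2,P4] Q2=[]
t=18-19: P3@Q0 runs 1, rem=5, I/O yield, promote→Q0. Q0=[P3] Q1=[P2,P4] Q2=[]
t=19-20: P3@Q0 runs 1, rem=4, I/O yield, promote→Q0. Q0=[P3] Q1=[P2,P4] Q2=[]
t=20-21: P3@Q0 runs 1, rem=3, I/O yield, promote→Q0. Q0=[P3] Q1=[P2,P4] Q2=[]
t=21-22: P3@Q0 runs 1, rem=2, I/O yield, promote→Q0. Q0=[P3] Q1=[P2,P4] Q2=[]
t=22-23: P3@Q0 runs 1, rem=1, I/O yield, promote→Q0. Q0=[P3] Q1=[P2,P4] Q2=[]
t=23-24: P3@Q0 runs 1, rem=0, completes. Q0=[] Q1=[P2,P4] Q2=[]
t=24-30: P2@Q1 runs 6, rem=0, completes. Q0=[] Q1=[P4] Q2=[]
t=30-36: P4@Q1 runs 6, rem=6, quantum used, demote→Q2. Q0=[] Q1=[] Q2=[P4]
t=36-42: P4@Q2 runs 6, rem=0, completes. Q0=[] Q1=[] Q2=[]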